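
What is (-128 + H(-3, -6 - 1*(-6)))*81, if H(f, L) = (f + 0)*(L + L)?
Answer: -10368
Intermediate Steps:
H(f, L) = 2*L*f (H(f, L) = f*(2*L) = 2*L*f)
(-128 + H(-3, -6 - 1*(-6)))*81 = (-128 + 2*(-6 - 1*(-6))*(-3))*81 = (-128 + 2*(-6 + 6)*(-3))*81 = (-128 + 2*0*(-3))*81 = (-128 + 0)*81 = -128*81 = -10368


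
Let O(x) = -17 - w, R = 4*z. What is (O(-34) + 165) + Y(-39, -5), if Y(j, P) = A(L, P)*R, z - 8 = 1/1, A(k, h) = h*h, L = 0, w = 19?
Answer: 1029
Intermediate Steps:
A(k, h) = h²
z = 9 (z = 8 + 1/1 = 8 + 1 = 9)
R = 36 (R = 4*9 = 36)
O(x) = -36 (O(x) = -17 - 1*19 = -17 - 19 = -36)
Y(j, P) = 36*P² (Y(j, P) = P²*36 = 36*P²)
(O(-34) + 165) + Y(-39, -5) = (-36 + 165) + 36*(-5)² = 129 + 36*25 = 129 + 900 = 1029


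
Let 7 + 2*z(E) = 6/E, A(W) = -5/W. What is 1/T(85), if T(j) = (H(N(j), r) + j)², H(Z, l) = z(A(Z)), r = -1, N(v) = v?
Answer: 4/3721 ≈ 0.0010750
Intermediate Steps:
z(E) = -7/2 + 3/E (z(E) = -7/2 + (6/E)/2 = -7/2 + 3/E)
H(Z, l) = -7/2 - 3*Z/5 (H(Z, l) = -7/2 + 3/((-5/Z)) = -7/2 + 3*(-Z/5) = -7/2 - 3*Z/5)
T(j) = (-7/2 + 2*j/5)² (T(j) = ((-7/2 - 3*j/5) + j)² = (-7/2 + 2*j/5)²)
1/T(85) = 1/((-35 + 4*85)²/100) = 1/((-35 + 340)²/100) = 1/((1/100)*305²) = 1/((1/100)*93025) = 1/(3721/4) = 4/3721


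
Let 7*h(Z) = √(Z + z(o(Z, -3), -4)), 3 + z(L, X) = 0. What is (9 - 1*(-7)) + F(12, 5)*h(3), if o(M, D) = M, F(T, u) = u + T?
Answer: 16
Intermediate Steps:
F(T, u) = T + u
z(L, X) = -3 (z(L, X) = -3 + 0 = -3)
h(Z) = √(-3 + Z)/7 (h(Z) = √(Z - 3)/7 = √(-3 + Z)/7)
(9 - 1*(-7)) + F(12, 5)*h(3) = (9 - 1*(-7)) + (12 + 5)*(√(-3 + 3)/7) = (9 + 7) + 17*(√0/7) = 16 + 17*((⅐)*0) = 16 + 17*0 = 16 + 0 = 16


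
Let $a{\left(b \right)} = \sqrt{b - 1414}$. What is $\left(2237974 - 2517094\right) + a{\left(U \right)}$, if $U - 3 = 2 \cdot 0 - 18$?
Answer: $-279120 + i \sqrt{1429} \approx -2.7912 \cdot 10^{5} + 37.802 i$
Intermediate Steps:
$U = -15$ ($U = 3 + \left(2 \cdot 0 - 18\right) = 3 + \left(0 - 18\right) = 3 - 18 = -15$)
$a{\left(b \right)} = \sqrt{-1414 + b}$
$\left(2237974 - 2517094\right) + a{\left(U \right)} = \left(2237974 - 2517094\right) + \sqrt{-1414 - 15} = -279120 + \sqrt{-1429} = -279120 + i \sqrt{1429}$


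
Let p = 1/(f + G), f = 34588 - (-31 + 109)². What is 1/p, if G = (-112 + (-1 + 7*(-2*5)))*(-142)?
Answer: 54490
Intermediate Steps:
f = 28504 (f = 34588 - 1*78² = 34588 - 1*6084 = 34588 - 6084 = 28504)
G = 25986 (G = (-112 + (-1 + 7*(-10)))*(-142) = (-112 + (-1 - 70))*(-142) = (-112 - 71)*(-142) = -183*(-142) = 25986)
p = 1/54490 (p = 1/(28504 + 25986) = 1/54490 ≈ 1.8352e-5)
1/p = 1/(1/54490) = 54490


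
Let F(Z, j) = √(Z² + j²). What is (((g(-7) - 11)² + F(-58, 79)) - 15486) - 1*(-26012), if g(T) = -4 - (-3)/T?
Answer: 527438/49 + √9605 ≈ 10862.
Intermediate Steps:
g(T) = -4 + 3/T
(((g(-7) - 11)² + F(-58, 79)) - 15486) - 1*(-26012) = ((((-4 + 3/(-7)) - 11)² + √((-58)² + 79²)) - 15486) - 1*(-26012) = ((((-4 + 3*(-⅐)) - 11)² + √(3364 + 6241)) - 15486) + 26012 = ((((-4 - 3/7) - 11)² + √9605) - 15486) + 26012 = (((-31/7 - 11)² + √9605) - 15486) + 26012 = (((-108/7)² + √9605) - 15486) + 26012 = ((11664/49 + √9605) - 15486) + 26012 = (-747150/49 + √9605) + 26012 = 527438/49 + √9605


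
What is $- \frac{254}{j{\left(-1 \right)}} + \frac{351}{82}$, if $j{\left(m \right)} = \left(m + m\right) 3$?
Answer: $\frac{11467}{246} \approx 46.614$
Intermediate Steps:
$j{\left(m \right)} = 6 m$ ($j{\left(m \right)} = 2 m 3 = 6 m$)
$- \frac{254}{j{\left(-1 \right)}} + \frac{351}{82} = - \frac{254}{6 \left(-1\right)} + \frac{351}{82} = - \frac{254}{-6} + 351 \cdot \frac{1}{82} = \left(-254\right) \left(- \frac{1}{6}\right) + \frac{351}{82} = \frac{127}{3} + \frac{351}{82} = \frac{11467}{246}$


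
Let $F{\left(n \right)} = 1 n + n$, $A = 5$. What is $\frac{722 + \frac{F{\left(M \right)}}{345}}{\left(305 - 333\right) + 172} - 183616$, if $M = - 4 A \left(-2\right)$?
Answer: $- \frac{912179371}{4968} \approx -1.8361 \cdot 10^{5}$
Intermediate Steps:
$M = 40$ ($M = \left(-4\right) 5 \left(-2\right) = \left(-20\right) \left(-2\right) = 40$)
$F{\left(n \right)} = 2 n$ ($F{\left(n \right)} = n + n = 2 n$)
$\frac{722 + \frac{F{\left(M \right)}}{345}}{\left(305 - 333\right) + 172} - 183616 = \frac{722 + \frac{2 \cdot 40}{345}}{\left(305 - 333\right) + 172} - 183616 = \frac{722 + 80 \cdot \frac{1}{345}}{\left(305 - 333\right) + 172} - 183616 = \frac{722 + \frac{16}{69}}{-28 + 172} - 183616 = \frac{49834}{69 \cdot 144} - 183616 = \frac{49834}{69} \cdot \frac{1}{144} - 183616 = \frac{24917}{4968} - 183616 = - \frac{912179371}{4968}$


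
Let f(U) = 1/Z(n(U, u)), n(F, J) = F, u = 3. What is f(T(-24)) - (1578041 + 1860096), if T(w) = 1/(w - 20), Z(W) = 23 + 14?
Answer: -127211068/37 ≈ -3.4381e+6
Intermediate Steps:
Z(W) = 37
T(w) = 1/(-20 + w)
f(U) = 1/37
f(T(-24)) - (1578041 + 1860096) = 1/37 - (1578041 + 1860096) = 1/37 - 1*3438137 = 1/37 - 3438137 = -127211068/37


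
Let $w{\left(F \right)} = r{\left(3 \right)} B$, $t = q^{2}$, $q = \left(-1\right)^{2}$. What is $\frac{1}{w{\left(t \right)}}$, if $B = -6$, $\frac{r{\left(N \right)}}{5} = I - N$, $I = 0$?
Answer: $\frac{1}{90} \approx 0.011111$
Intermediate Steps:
$r{\left(N \right)} = - 5 N$ ($r{\left(N \right)} = 5 \left(0 - N\right) = 5 \left(- N\right) = - 5 N$)
$q = 1$
$t = 1$ ($t = 1^{2} = 1$)
$w{\left(F \right)} = 90$ ($w{\left(F \right)} = \left(-5\right) 3 \left(-6\right) = \left(-15\right) \left(-6\right) = 90$)
$\frac{1}{w{\left(t \right)}} = \frac{1}{90}$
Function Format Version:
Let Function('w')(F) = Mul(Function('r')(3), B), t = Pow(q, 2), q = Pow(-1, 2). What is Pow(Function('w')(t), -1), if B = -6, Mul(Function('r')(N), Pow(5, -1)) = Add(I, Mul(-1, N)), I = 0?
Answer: Rational(1, 90) ≈ 0.011111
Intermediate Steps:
Function('r')(N) = Mul(-5, N) (Function('r')(N) = Mul(5, Add(0, Mul(-1, N))) = Mul(5, Mul(-1, N)) = Mul(-5, N))
q = 1
t = 1 (t = Pow(1, 2) = 1)
Function('w')(F) = 90 (Function('w')(F) = Mul(Mul(-5, 3), -6) = Mul(-15, -6) = 90)
Pow(Function('w')(t), -1) = Pow(90, -1) = Rational(1, 90)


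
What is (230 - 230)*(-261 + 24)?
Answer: 0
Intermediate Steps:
(230 - 230)*(-261 + 24) = 0*(-237) = 0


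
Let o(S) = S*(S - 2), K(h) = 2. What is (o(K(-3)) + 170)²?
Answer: 28900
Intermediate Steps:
o(S) = S*(-2 + S)
(o(K(-3)) + 170)² = (2*(-2 + 2) + 170)² = (2*0 + 170)² = (0 + 170)² = 170² = 28900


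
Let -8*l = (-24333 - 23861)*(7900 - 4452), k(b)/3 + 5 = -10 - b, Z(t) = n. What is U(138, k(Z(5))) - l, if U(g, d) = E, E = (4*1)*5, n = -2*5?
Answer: -20771594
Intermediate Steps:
n = -10
Z(t) = -10
k(b) = -45 - 3*b (k(b) = -15 + 3*(-10 - b) = -15 + (-30 - 3*b) = -45 - 3*b)
E = 20 (E = 4*5 = 20)
U(g, d) = 20
l = 20771614 (l = -(-24333 - 23861)*(7900 - 4452)/8 = -(-24097)*3448/4 = -⅛*(-166172912) = 20771614)
U(138, k(Z(5))) - l = 20 - 1*20771614 = 20 - 20771614 = -20771594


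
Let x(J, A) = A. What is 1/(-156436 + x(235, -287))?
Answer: -1/156723 ≈ -6.3807e-6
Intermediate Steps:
1/(-156436 + x(235, -287)) = 1/(-156436 - 287) = 1/(-156723) = -1/156723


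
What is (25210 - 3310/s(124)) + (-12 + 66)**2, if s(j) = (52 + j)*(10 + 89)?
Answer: 245032057/8712 ≈ 28126.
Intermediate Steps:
s(j) = 5148 + 99*j (s(j) = (52 + j)*99 = 5148 + 99*j)
(25210 - 3310/s(124)) + (-12 + 66)**2 = (25210 - 3310/(5148 + 99*124)) + (-12 + 66)**2 = (25210 - 3310/(5148 + 12276)) + 54**2 = (25210 - 3310/17424) + 2916 = (25210 - 3310*1/17424) + 2916 = (25210 - 1655/8712) + 2916 = 219627865/8712 + 2916 = 245032057/8712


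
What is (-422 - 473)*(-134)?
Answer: 119930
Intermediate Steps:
(-422 - 473)*(-134) = -895*(-134) = 119930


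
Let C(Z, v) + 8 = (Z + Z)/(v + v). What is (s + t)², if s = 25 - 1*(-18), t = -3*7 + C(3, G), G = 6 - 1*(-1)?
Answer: 10201/49 ≈ 208.18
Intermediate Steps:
G = 7 (G = 6 + 1 = 7)
C(Z, v) = -8 + Z/v (C(Z, v) = -8 + (Z + Z)/(v + v) = -8 + (2*Z)/((2*v)) = -8 + (2*Z)*(1/(2*v)) = -8 + Z/v)
t = -200/7 (t = -3*7 + (-8 + 3/7) = -21 + (-8 + 3*(⅐)) = -21 + (-8 + 3/7) = -21 - 53/7 = -200/7 ≈ -28.571)
s = 43 (s = 25 + 18 = 43)
(s + t)² = (43 - 200/7)² = (101/7)² = 10201/49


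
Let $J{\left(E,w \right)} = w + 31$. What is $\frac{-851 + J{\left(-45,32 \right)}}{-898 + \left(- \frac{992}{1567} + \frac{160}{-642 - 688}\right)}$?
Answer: $\frac{82113934}{93655043} \approx 0.87677$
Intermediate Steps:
$J{\left(E,w \right)} = 31 + w$
$\frac{-851 + J{\left(-45,32 \right)}}{-898 + \left(- \frac{992}{1567} + \frac{160}{-642 - 688}\right)} = \frac{-851 + \left(31 + 32\right)}{-898 + \left(- \frac{992}{1567} + \frac{160}{-642 - 688}\right)} = \frac{-851 + 63}{-898 + \left(\left(-992\right) \frac{1}{1567} + \frac{160}{-1330}\right)} = - \frac{788}{-898 + \left(- \frac{992}{1567} + 160 \left(- \frac{1}{1330}\right)\right)} = - \frac{788}{-898 - \frac{157008}{208411}} = - \frac{788}{- \frac{187310086}{208411}} = \left(-788\right) \left(- \frac{208411}{187310086}\right) = \frac{82113934}{93655043}$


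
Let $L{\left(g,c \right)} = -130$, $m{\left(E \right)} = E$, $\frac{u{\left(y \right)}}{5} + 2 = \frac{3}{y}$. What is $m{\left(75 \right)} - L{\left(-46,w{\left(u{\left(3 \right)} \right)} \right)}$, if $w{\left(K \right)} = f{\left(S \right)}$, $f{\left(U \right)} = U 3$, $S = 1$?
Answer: $205$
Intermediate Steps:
$f{\left(U \right)} = 3 U$
$u{\left(y \right)} = -10 + \frac{15}{y}$ ($u{\left(y \right)} = -10 + 5 \frac{3}{y} = -10 + \frac{15}{y}$)
$w{\left(K \right)} = 3$ ($w{\left(K \right)} = 3 \cdot 1 = 3$)
$m{\left(75 \right)} - L{\left(-46,w{\left(u{\left(3 \right)} \right)} \right)} = 75 - -130 = 75 + 130 = 205$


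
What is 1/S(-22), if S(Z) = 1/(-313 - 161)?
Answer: -474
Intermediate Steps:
S(Z) = -1/474 (S(Z) = 1/(-474) = -1/474)
1/S(-22) = 1/(-1/474) = -474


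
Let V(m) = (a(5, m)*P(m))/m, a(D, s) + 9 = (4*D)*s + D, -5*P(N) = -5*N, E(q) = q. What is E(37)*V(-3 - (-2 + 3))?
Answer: -3108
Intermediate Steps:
P(N) = N (P(N) = -(-1)*N = N)
a(D, s) = -9 + D + 4*D*s (a(D, s) = -9 + ((4*D)*s + D) = -9 + (4*D*s + D) = -9 + (D + 4*D*s) = -9 + D + 4*D*s)
V(m) = -4 + 20*m (V(m) = ((-9 + 5 + 4*5*m)*m)/m = ((-9 + 5 + 20*m)*m)/m = ((-4 + 20*m)*m)/m = (m*(-4 + 20*m))/m = -4 + 20*m)
E(37)*V(-3 - (-2 + 3)) = 37*(-4 + 20*(-3 - (-2 + 3))) = 37*(-4 + 20*(-3 - 1*1)) = 37*(-4 + 20*(-3 - 1)) = 37*(-4 + 20*(-4)) = 37*(-4 - 80) = 37*(-84) = -3108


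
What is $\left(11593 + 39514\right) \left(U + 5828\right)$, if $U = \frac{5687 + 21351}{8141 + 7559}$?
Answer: $\frac{2338825944133}{7850} \approx 2.9794 \cdot 10^{8}$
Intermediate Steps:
$U = \frac{13519}{7850}$ ($U = \frac{27038}{15700} = 27038 \cdot \frac{1}{15700} = \frac{13519}{7850} \approx 1.7222$)
$\left(11593 + 39514\right) \left(U + 5828\right) = \left(11593 + 39514\right) \left(\frac{13519}{7850} + 5828\right) = 51107 \cdot \frac{45763319}{7850} = \frac{2338825944133}{7850}$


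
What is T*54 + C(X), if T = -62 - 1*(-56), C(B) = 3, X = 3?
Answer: -321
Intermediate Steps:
T = -6 (T = -62 + 56 = -6)
T*54 + C(X) = -6*54 + 3 = -324 + 3 = -321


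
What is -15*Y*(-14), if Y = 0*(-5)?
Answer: 0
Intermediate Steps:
Y = 0
-15*Y*(-14) = -15*0*(-14) = 0*(-14) = 0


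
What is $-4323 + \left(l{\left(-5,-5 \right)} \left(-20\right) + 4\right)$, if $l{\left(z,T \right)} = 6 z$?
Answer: $-3719$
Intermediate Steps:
$-4323 + \left(l{\left(-5,-5 \right)} \left(-20\right) + 4\right) = -4323 + \left(6 \left(-5\right) \left(-20\right) + 4\right) = -4323 + \left(\left(-30\right) \left(-20\right) + 4\right) = -4323 + \left(600 + 4\right) = -4323 + 604 = -3719$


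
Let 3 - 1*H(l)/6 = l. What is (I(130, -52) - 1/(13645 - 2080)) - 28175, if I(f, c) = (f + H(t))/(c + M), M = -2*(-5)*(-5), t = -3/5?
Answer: -5539638101/196605 ≈ -28177.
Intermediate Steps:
t = -⅗ (t = -3*⅕ = -⅗ ≈ -0.60000)
H(l) = 18 - 6*l
M = -50 (M = 10*(-5) = -50)
I(f, c) = (108/5 + f)/(-50 + c) (I(f, c) = (f + (18 - 6*(-⅗)))/(c - 50) = (f + (18 + 18/5))/(-50 + c) = (f + 108/5)/(-50 + c) = (108/5 + f)/(-50 + c))
(I(130, -52) - 1/(13645 - 2080)) - 28175 = ((108/5 + 130)/(-50 - 52) - 1/(13645 - 2080)) - 28175 = ((758/5)/(-102) - 1/11565) - 28175 = (-1/102*758/5 - 1*1/11565) - 28175 = (-379/255 - 1/11565) - 28175 = -292226/196605 - 28175 = -5539638101/196605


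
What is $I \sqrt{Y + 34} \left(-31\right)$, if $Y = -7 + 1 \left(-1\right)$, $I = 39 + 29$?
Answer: $- 2108 \sqrt{26} \approx -10749.0$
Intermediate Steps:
$I = 68$
$Y = -8$ ($Y = -7 - 1 = -8$)
$I \sqrt{Y + 34} \left(-31\right) = 68 \sqrt{-8 + 34} \left(-31\right) = 68 \sqrt{26} \left(-31\right) = - 2108 \sqrt{26}$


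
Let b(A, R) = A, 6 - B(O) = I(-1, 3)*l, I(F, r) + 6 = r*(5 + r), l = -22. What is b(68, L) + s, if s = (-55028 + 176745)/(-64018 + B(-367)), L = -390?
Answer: 4204171/63616 ≈ 66.087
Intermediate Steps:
I(F, r) = -6 + r*(5 + r)
B(O) = 402 (B(O) = 6 - (-6 + 3² + 5*3)*(-22) = 6 - (-6 + 9 + 15)*(-22) = 6 - 18*(-22) = 6 - 1*(-396) = 6 + 396 = 402)
s = -121717/63616 (s = (-55028 + 176745)/(-64018 + 402) = 121717/(-63616) = 121717*(-1/63616) = -121717/63616 ≈ -1.9133)
b(68, L) + s = 68 - 121717/63616 = 4204171/63616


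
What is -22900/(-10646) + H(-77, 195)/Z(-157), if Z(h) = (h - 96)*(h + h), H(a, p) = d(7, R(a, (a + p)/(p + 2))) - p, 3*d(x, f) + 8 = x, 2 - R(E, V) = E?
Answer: 1362856711/634304649 ≈ 2.1486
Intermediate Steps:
R(E, V) = 2 - E
d(x, f) = -8/3 + x/3
H(a, p) = -⅓ - p (H(a, p) = (-8/3 + (⅓)*7) - p = (-8/3 + 7/3) - p = -⅓ - p)
Z(h) = 2*h*(-96 + h) (Z(h) = (-96 + h)*(2*h) = 2*h*(-96 + h))
-22900/(-10646) + H(-77, 195)/Z(-157) = -22900/(-10646) + (-⅓ - 1*195)/((2*(-157)*(-96 - 157))) = -22900*(-1/10646) + (-⅓ - 195)/((2*(-157)*(-253))) = 11450/5323 - 586/3/79442 = 11450/5323 - 586/3*1/79442 = 11450/5323 - 293/119163 = 1362856711/634304649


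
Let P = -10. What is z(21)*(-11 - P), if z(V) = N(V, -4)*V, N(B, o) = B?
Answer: -441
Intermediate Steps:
z(V) = V² (z(V) = V*V = V²)
z(21)*(-11 - P) = 21²*(-11 - 1*(-10)) = 441*(-11 + 10) = 441*(-1) = -441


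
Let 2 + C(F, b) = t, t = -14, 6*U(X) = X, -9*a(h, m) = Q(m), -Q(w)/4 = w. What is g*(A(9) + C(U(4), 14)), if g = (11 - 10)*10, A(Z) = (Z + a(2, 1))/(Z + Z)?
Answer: -12535/81 ≈ -154.75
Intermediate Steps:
Q(w) = -4*w
a(h, m) = 4*m/9 (a(h, m) = -(-4)*m/9 = 4*m/9)
U(X) = X/6
C(F, b) = -16 (C(F, b) = -2 - 14 = -16)
A(Z) = (4/9 + Z)/(2*Z) (A(Z) = (Z + (4/9)*1)/(Z + Z) = (Z + 4/9)/((2*Z)) = (4/9 + Z)*(1/(2*Z)) = (4/9 + Z)/(2*Z))
g = 10 (g = 1*10 = 10)
g*(A(9) + C(U(4), 14)) = 10*((1/18)*(4 + 9*9)/9 - 16) = 10*((1/18)*(⅑)*(4 + 81) - 16) = 10*((1/18)*(⅑)*85 - 16) = 10*(85/162 - 16) = 10*(-2507/162) = -12535/81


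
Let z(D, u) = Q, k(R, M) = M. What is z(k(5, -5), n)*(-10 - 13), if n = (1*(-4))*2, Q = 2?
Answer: -46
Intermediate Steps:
n = -8 (n = -4*2 = -8)
z(D, u) = 2
z(k(5, -5), n)*(-10 - 13) = 2*(-10 - 13) = 2*(-23) = -46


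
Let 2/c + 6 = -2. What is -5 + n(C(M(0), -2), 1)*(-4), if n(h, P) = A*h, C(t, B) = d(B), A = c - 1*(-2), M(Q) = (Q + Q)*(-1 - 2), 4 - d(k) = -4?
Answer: -61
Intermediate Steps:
c = -¼ (c = 2/(-6 - 2) = 2/(-8) = 2*(-⅛) = -¼ ≈ -0.25000)
d(k) = 8 (d(k) = 4 - 1*(-4) = 4 + 4 = 8)
M(Q) = -6*Q (M(Q) = (2*Q)*(-3) = -6*Q)
A = 7/4 (A = -¼ - 1*(-2) = -¼ + 2 = 7/4 ≈ 1.7500)
C(t, B) = 8
n(h, P) = 7*h/4
-5 + n(C(M(0), -2), 1)*(-4) = -5 + ((7/4)*8)*(-4) = -5 + 14*(-4) = -5 - 56 = -61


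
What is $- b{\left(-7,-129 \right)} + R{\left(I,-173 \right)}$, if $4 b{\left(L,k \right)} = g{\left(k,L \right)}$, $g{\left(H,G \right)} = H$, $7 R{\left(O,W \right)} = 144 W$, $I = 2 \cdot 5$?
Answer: $- \frac{98745}{28} \approx -3526.6$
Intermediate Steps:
$I = 10$
$R{\left(O,W \right)} = \frac{144 W}{7}$
$b{\left(L,k \right)} = \frac{k}{4}$
$- b{\left(-7,-129 \right)} + R{\left(I,-173 \right)} = - \frac{-129}{4} + \frac{144}{7} \left(-173\right) = \left(-1\right) \left(- \frac{129}{4}\right) - \frac{24912}{7} = \frac{129}{4} - \frac{24912}{7} = - \frac{98745}{28}$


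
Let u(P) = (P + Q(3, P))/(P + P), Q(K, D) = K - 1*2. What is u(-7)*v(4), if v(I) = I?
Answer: 12/7 ≈ 1.7143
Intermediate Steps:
Q(K, D) = -2 + K (Q(K, D) = K - 2 = -2 + K)
u(P) = (1 + P)/(2*P) (u(P) = (P + (-2 + 3))/(P + P) = (P + 1)/((2*P)) = (1 + P)*(1/(2*P)) = (1 + P)/(2*P))
u(-7)*v(4) = ((½)*(1 - 7)/(-7))*4 = ((½)*(-⅐)*(-6))*4 = (3/7)*4 = 12/7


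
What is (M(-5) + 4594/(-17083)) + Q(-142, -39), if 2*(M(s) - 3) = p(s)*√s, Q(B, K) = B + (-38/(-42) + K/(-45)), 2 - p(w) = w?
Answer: -82210439/597905 + 7*I*√5/2 ≈ -137.5 + 7.8262*I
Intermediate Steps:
p(w) = 2 - w
Q(B, K) = 19/21 + B - K/45 (Q(B, K) = B + (-38*(-1/42) + K*(-1/45)) = B + (19/21 - K/45) = 19/21 + B - K/45)
M(s) = 3 + √s*(2 - s)/2 (M(s) = 3 + ((2 - s)*√s)/2 = 3 + (√s*(2 - s))/2 = 3 + √s*(2 - s)/2)
(M(-5) + 4594/(-17083)) + Q(-142, -39) = ((3 + √(-5)*(2 - 1*(-5))/2) + 4594/(-17083)) + (19/21 - 142 - 1/45*(-39)) = ((3 + (I*√5)*(2 + 5)/2) + 4594*(-1/17083)) + (19/21 - 142 + 13/15) = ((3 + (½)*(I*√5)*7) - 4594/17083) - 4908/35 = ((3 + 7*I*√5/2) - 4594/17083) - 4908/35 = (46655/17083 + 7*I*√5/2) - 4908/35 = -82210439/597905 + 7*I*√5/2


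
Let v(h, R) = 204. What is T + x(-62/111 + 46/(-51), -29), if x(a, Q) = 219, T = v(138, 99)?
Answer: 423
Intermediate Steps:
T = 204
T + x(-62/111 + 46/(-51), -29) = 204 + 219 = 423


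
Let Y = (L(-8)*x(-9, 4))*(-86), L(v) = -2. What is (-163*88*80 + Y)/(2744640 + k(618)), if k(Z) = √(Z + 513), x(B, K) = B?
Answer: -1051259331840/2511016242823 + 1149068*√1131/7533048728469 ≈ -0.41865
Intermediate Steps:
Y = -1548 (Y = -2*(-9)*(-86) = 18*(-86) = -1548)
k(Z) = √(513 + Z)
(-163*88*80 + Y)/(2744640 + k(618)) = (-163*88*80 - 1548)/(2744640 + √(513 + 618)) = (-14344*80 - 1548)/(2744640 + √1131) = (-1147520 - 1548)/(2744640 + √1131) = -1149068/(2744640 + √1131)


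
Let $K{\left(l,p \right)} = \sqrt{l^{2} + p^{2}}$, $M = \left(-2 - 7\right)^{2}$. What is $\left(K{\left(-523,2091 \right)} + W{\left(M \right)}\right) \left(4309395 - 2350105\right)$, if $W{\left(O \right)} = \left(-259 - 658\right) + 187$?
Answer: $-1430281700 + 25470770 \sqrt{27490} \approx 2.7928 \cdot 10^{9}$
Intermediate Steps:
$M = 81$ ($M = \left(-9\right)^{2} = 81$)
$W{\left(O \right)} = -730$ ($W{\left(O \right)} = -917 + 187 = -730$)
$\left(K{\left(-523,2091 \right)} + W{\left(M \right)}\right) \left(4309395 - 2350105\right) = \left(\sqrt{\left(-523\right)^{2} + 2091^{2}} - 730\right) \left(4309395 - 2350105\right) = \left(\sqrt{273529 + 4372281} - 730\right) 1959290 = \left(\sqrt{4645810} - 730\right) 1959290 = \left(13 \sqrt{27490} - 730\right) 1959290 = \left(-730 + 13 \sqrt{27490}\right) 1959290 = -1430281700 + 25470770 \sqrt{27490}$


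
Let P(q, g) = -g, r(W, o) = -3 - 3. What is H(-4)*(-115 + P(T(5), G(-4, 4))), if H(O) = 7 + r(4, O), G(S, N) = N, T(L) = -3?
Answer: -119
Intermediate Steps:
r(W, o) = -6
H(O) = 1 (H(O) = 7 - 6 = 1)
H(-4)*(-115 + P(T(5), G(-4, 4))) = 1*(-115 - 1*4) = 1*(-115 - 4) = 1*(-119) = -119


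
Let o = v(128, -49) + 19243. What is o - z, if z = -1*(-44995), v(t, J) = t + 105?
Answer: -25519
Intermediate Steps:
v(t, J) = 105 + t
o = 19476 (o = (105 + 128) + 19243 = 233 + 19243 = 19476)
z = 44995
o - z = 19476 - 1*44995 = 19476 - 44995 = -25519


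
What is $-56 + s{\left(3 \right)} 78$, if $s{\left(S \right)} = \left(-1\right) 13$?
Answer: $-1070$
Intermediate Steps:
$s{\left(S \right)} = -13$
$-56 + s{\left(3 \right)} 78 = -56 - 1014 = -1070$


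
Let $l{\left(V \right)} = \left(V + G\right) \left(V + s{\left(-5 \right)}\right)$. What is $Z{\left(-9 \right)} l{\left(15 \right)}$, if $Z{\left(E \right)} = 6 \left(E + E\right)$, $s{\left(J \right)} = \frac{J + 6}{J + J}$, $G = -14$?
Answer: $- \frac{8046}{5} \approx -1609.2$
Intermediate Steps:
$s{\left(J \right)} = \frac{6 + J}{2 J}$
$Z{\left(E \right)} = 12 E$ ($Z{\left(E \right)} = 6 \cdot 2 E = 12 E$)
$l{\left(V \right)} = \left(-14 + V\right) \left(- \frac{1}{10} + V\right)$ ($l{\left(V \right)} = \left(V - 14\right) \left(V + \frac{6 - 5}{2 \left(-5\right)}\right) = \left(-14 + V\right) \left(V + \frac{1}{2} \left(- \frac{1}{5}\right) 1\right) = \left(-14 + V\right) \left(V - \frac{1}{10}\right) = \left(-14 + V\right) \left(- \frac{1}{10} + V\right)$)
$Z{\left(-9 \right)} l{\left(15 \right)} = 12 \left(-9\right) \left(\frac{7}{5} + 15^{2} - \frac{423}{2}\right) = - 108 \left(\frac{7}{5} + 225 - \frac{423}{2}\right) = \left(-108\right) \frac{149}{10} = - \frac{8046}{5}$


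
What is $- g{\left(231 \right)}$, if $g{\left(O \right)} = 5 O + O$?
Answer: $-1386$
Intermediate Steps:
$g{\left(O \right)} = 6 O$
$- g{\left(231 \right)} = - 6 \cdot 231 = \left(-1\right) 1386 = -1386$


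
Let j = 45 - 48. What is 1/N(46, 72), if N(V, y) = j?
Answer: -⅓ ≈ -0.33333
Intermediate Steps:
j = -3
N(V, y) = -3
1/N(46, 72) = 1/(-3) = -⅓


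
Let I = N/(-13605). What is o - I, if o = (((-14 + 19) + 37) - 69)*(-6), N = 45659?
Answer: 2249669/13605 ≈ 165.36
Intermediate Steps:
o = 162 (o = ((5 + 37) - 69)*(-6) = (42 - 69)*(-6) = -27*(-6) = 162)
I = -45659/13605 (I = 45659/(-13605) = 45659*(-1/13605) = -45659/13605 ≈ -3.3560)
o - I = 162 - 1*(-45659/13605) = 162 + 45659/13605 = 2249669/13605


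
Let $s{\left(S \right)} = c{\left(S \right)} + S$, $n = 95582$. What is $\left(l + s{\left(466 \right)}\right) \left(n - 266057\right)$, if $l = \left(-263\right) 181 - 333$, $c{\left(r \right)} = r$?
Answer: $8013006900$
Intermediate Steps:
$s{\left(S \right)} = 2 S$ ($s{\left(S \right)} = S + S = 2 S$)
$l = -47936$ ($l = -47603 - 333 = -47936$)
$\left(l + s{\left(466 \right)}\right) \left(n - 266057\right) = \left(-47936 + 2 \cdot 466\right) \left(95582 - 266057\right) = \left(-47936 + 932\right) \left(-170475\right) = \left(-47004\right) \left(-170475\right) = 8013006900$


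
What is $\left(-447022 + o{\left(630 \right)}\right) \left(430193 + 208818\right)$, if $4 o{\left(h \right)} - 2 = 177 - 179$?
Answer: $-285651975242$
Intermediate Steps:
$o{\left(h \right)} = 0$ ($o{\left(h \right)} = \frac{1}{2} + \frac{177 - 179}{4} = \frac{1}{2} + \frac{1}{4} \left(-2\right) = \frac{1}{2} - \frac{1}{2} = 0$)
$\left(-447022 + o{\left(630 \right)}\right) \left(430193 + 208818\right) = \left(-447022 + 0\right) \left(430193 + 208818\right) = \left(-447022\right) 639011 = -285651975242$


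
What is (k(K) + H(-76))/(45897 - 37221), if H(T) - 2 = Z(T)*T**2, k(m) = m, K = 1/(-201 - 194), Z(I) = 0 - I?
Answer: 173396309/3427020 ≈ 50.597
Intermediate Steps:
Z(I) = -I
K = -1/395 (K = 1/(-395) = -1/395 ≈ -0.0025316)
H(T) = 2 - T**3 (H(T) = 2 + (-T)*T**2 = 2 - T**3)
(k(K) + H(-76))/(45897 - 37221) = (-1/395 + (2 - 1*(-76)**3))/(45897 - 37221) = (-1/395 + (2 - 1*(-438976)))/8676 = (-1/395 + (2 + 438976))*(1/8676) = (-1/395 + 438978)*(1/8676) = (173396309/395)*(1/8676) = 173396309/3427020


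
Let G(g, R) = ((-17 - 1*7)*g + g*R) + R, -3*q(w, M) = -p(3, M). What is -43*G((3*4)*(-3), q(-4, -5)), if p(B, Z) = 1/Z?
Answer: -111757/3 ≈ -37252.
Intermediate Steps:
q(w, M) = 1/(3*M) (q(w, M) = -(-1)/(3*M) = 1/(3*M))
G(g, R) = R - 24*g + R*g (G(g, R) = ((-17 - 7)*g + R*g) + R = (-24*g + R*g) + R = R - 24*g + R*g)
-43*G((3*4)*(-3), q(-4, -5)) = -43*((⅓)/(-5) - 24*3*4*(-3) + ((⅓)/(-5))*((3*4)*(-3))) = -43*((⅓)*(-⅕) - 288*(-3) + ((⅓)*(-⅕))*(12*(-3))) = -43*(-1/15 - 24*(-36) - 1/15*(-36)) = -43*(-1/15 + 864 + 12/5) = -43*2599/3 = -111757/3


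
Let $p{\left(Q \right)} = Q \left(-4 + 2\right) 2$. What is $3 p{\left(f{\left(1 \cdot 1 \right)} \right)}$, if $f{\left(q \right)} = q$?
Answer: $-12$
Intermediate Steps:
$p{\left(Q \right)} = - 4 Q$ ($p{\left(Q \right)} = Q \left(-2\right) 2 = - 2 Q 2 = - 4 Q$)
$3 p{\left(f{\left(1 \cdot 1 \right)} \right)} = 3 \left(- 4 \cdot 1 \cdot 1\right) = 3 \left(\left(-4\right) 1\right) = 3 \left(-4\right) = -12$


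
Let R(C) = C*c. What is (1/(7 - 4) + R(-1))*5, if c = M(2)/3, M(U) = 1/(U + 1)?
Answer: 10/9 ≈ 1.1111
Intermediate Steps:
M(U) = 1/(1 + U)
c = 1/9 (c = 1/((1 + 2)*3) = (1/3)/3 = (1/3)*(1/3) = 1/9 ≈ 0.11111)
R(C) = C/9 (R(C) = C*(1/9) = C/9)
(1/(7 - 4) + R(-1))*5 = (1/(7 - 4) + (1/9)*(-1))*5 = (1/3 - 1/9)*5 = (2/9)*5 = 10/9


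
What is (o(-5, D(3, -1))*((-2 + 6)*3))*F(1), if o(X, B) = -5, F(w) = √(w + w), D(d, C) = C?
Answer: -60*√2 ≈ -84.853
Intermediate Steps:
F(w) = √2*√w (F(w) = √(2*w) = √2*√w)
(o(-5, D(3, -1))*((-2 + 6)*3))*F(1) = (-5*(-2 + 6)*3)*(√2*√1) = (-20*3)*(√2*1) = (-5*12)*√2 = -60*√2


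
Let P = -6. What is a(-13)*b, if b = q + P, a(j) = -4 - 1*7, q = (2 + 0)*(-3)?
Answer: 132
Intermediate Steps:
q = -6 (q = 2*(-3) = -6)
a(j) = -11 (a(j) = -4 - 7 = -11)
b = -12 (b = -6 - 6 = -12)
a(-13)*b = -11*(-12) = 132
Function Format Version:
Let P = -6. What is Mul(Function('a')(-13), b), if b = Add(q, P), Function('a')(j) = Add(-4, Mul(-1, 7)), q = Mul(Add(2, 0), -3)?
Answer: 132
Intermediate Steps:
q = -6 (q = Mul(2, -3) = -6)
Function('a')(j) = -11 (Function('a')(j) = Add(-4, -7) = -11)
b = -12 (b = Add(-6, -6) = -12)
Mul(Function('a')(-13), b) = Mul(-11, -12) = 132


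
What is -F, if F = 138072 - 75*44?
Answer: -134772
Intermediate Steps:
F = 134772 (F = 138072 - 1*3300 = 138072 - 3300 = 134772)
-F = -1*134772 = -134772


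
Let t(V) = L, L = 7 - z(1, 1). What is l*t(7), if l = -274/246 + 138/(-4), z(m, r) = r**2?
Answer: -8761/41 ≈ -213.68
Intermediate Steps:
L = 6 (L = 7 - 1*1**2 = 7 - 1*1 = 7 - 1 = 6)
l = -8761/246 (l = -274*1/246 + 138*(-1/4) = -137/123 - 69/2 = -8761/246 ≈ -35.614)
t(V) = 6
l*t(7) = -8761/246*6 = -8761/41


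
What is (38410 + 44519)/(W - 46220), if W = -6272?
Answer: -7539/4772 ≈ -1.5798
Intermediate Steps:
(38410 + 44519)/(W - 46220) = (38410 + 44519)/(-6272 - 46220) = 82929/(-52492) = 82929*(-1/52492) = -7539/4772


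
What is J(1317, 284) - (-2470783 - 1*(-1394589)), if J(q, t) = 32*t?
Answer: 1085282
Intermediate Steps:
J(1317, 284) - (-2470783 - 1*(-1394589)) = 32*284 - (-2470783 - 1*(-1394589)) = 9088 - (-2470783 + 1394589) = 9088 - 1*(-1076194) = 9088 + 1076194 = 1085282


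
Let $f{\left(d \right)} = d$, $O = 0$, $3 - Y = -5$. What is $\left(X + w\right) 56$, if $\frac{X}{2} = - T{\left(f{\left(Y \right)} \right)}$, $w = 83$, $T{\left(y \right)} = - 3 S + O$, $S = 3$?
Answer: $5656$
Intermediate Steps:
$Y = 8$ ($Y = 3 - -5 = 3 + 5 = 8$)
$T{\left(y \right)} = -9$ ($T{\left(y \right)} = \left(-3\right) 3 + 0 = -9 + 0 = -9$)
$X = 18$ ($X = 2 \left(\left(-1\right) \left(-9\right)\right) = 2 \cdot 9 = 18$)
$\left(X + w\right) 56 = \left(18 + 83\right) 56 = 101 \cdot 56 = 5656$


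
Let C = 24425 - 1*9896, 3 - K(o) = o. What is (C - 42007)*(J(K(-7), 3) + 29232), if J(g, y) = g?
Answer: -803511676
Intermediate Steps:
K(o) = 3 - o
C = 14529 (C = 24425 - 9896 = 14529)
(C - 42007)*(J(K(-7), 3) + 29232) = (14529 - 42007)*((3 - 1*(-7)) + 29232) = -27478*((3 + 7) + 29232) = -27478*(10 + 29232) = -27478*29242 = -803511676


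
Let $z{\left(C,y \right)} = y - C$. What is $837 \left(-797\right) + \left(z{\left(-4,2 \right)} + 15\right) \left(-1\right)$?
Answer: $-667110$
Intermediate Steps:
$837 \left(-797\right) + \left(z{\left(-4,2 \right)} + 15\right) \left(-1\right) = 837 \left(-797\right) + \left(\left(2 - -4\right) + 15\right) \left(-1\right) = -667089 + \left(\left(2 + 4\right) + 15\right) \left(-1\right) = -667089 + \left(6 + 15\right) \left(-1\right) = -667089 + 21 \left(-1\right) = -667089 - 21 = -667110$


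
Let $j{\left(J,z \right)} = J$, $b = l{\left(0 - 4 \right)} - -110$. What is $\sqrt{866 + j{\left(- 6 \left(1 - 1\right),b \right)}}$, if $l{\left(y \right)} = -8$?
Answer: $\sqrt{866} \approx 29.428$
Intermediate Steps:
$b = 102$ ($b = -8 - -110 = -8 + 110 = 102$)
$\sqrt{866 + j{\left(- 6 \left(1 - 1\right),b \right)}} = \sqrt{866 - 6 \left(1 - 1\right)} = \sqrt{866 - 0} = \sqrt{866 + 0} = \sqrt{866}$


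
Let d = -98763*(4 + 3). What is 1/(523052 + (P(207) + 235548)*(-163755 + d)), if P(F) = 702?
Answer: -1/202015906948 ≈ -4.9501e-12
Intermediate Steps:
d = -691341 (d = -98763*7 = -691341)
1/(523052 + (P(207) + 235548)*(-163755 + d)) = 1/(523052 + (702 + 235548)*(-163755 - 691341)) = 1/(523052 + 236250*(-855096)) = 1/(523052 - 202016430000) = 1/(-202015906948) = -1/202015906948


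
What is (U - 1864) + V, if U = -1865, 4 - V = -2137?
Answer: -1588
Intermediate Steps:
V = 2141 (V = 4 - 1*(-2137) = 4 + 2137 = 2141)
(U - 1864) + V = (-1865 - 1864) + 2141 = -3729 + 2141 = -1588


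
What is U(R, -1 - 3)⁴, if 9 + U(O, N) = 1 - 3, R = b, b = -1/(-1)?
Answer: 14641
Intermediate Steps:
b = 1 (b = -1*(-1) = 1)
R = 1
U(O, N) = -11 (U(O, N) = -9 + (1 - 3) = -9 - 2 = -11)
U(R, -1 - 3)⁴ = (-11)⁴ = 14641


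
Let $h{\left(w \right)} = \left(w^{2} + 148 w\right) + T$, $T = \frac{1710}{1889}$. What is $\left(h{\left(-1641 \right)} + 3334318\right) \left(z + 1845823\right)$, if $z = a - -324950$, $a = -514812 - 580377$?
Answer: $\frac{11752479327808896}{1889} \approx 6.2215 \cdot 10^{12}$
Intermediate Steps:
$T = \frac{1710}{1889}$ ($T = 1710 \cdot \frac{1}{1889} = \frac{1710}{1889} \approx 0.90524$)
$a = -1095189$
$h{\left(w \right)} = \frac{1710}{1889} + w^{2} + 148 w$ ($h{\left(w \right)} = \left(w^{2} + 148 w\right) + \frac{1710}{1889} = \frac{1710}{1889} + w^{2} + 148 w$)
$z = -770239$ ($z = -1095189 - -324950 = -1095189 + 324950 = -770239$)
$\left(h{\left(-1641 \right)} + 3334318\right) \left(z + 1845823\right) = \left(\left(\frac{1710}{1889} + \left(-1641\right)^{2} + 148 \left(-1641\right)\right) + 3334318\right) \left(-770239 + 1845823\right) = \left(\left(\frac{1710}{1889} + 2692881 - 242868\right) + 3334318\right) 1075584 = \left(\frac{4628076267}{1889} + 3334318\right) 1075584 = \frac{10926602969}{1889} \cdot 1075584 = \frac{11752479327808896}{1889}$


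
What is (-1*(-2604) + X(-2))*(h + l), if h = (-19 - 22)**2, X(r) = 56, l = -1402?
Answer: 742140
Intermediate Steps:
h = 1681 (h = (-41)**2 = 1681)
(-1*(-2604) + X(-2))*(h + l) = (-1*(-2604) + 56)*(1681 - 1402) = (2604 + 56)*279 = 2660*279 = 742140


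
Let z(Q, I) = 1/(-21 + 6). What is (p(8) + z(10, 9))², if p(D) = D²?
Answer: 919681/225 ≈ 4087.5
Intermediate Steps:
z(Q, I) = -1/15 (z(Q, I) = 1/(-15) = -1/15)
(p(8) + z(10, 9))² = (8² - 1/15)² = (64 - 1/15)² = (959/15)² = 919681/225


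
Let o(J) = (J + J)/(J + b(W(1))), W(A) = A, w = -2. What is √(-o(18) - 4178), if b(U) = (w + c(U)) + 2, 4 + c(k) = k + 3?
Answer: 2*I*√1045 ≈ 64.653*I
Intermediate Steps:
c(k) = -1 + k (c(k) = -4 + (k + 3) = -4 + (3 + k) = -1 + k)
b(U) = -1 + U (b(U) = (-2 + (-1 + U)) + 2 = (-3 + U) + 2 = -1 + U)
o(J) = 2 (o(J) = (J + J)/(J + (-1 + 1)) = (2*J)/(J + 0) = (2*J)/J = 2)
√(-o(18) - 4178) = √(-1*2 - 4178) = √(-2 - 4178) = √(-4180) = 2*I*√1045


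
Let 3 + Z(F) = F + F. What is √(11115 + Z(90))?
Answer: 2*√2823 ≈ 106.26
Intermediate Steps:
Z(F) = -3 + 2*F (Z(F) = -3 + (F + F) = -3 + 2*F)
√(11115 + Z(90)) = √(11115 + (-3 + 2*90)) = √(11115 + (-3 + 180)) = √(11115 + 177) = √11292 = 2*√2823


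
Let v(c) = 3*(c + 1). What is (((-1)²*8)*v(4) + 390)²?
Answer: 260100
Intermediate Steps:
v(c) = 3 + 3*c (v(c) = 3*(1 + c) = 3 + 3*c)
(((-1)²*8)*v(4) + 390)² = (((-1)²*8)*(3 + 3*4) + 390)² = ((1*8)*(3 + 12) + 390)² = (8*15 + 390)² = (120 + 390)² = 510² = 260100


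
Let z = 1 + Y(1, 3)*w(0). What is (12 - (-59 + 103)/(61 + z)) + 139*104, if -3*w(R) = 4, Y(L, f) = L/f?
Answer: 4007438/277 ≈ 14467.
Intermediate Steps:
w(R) = -4/3 (w(R) = -1/3*4 = -4/3)
z = 5/9 (z = 1 + (1/3)*(-4/3) = 1 - 4/9 = 5/9 ≈ 0.55556)
(12 - (-59 + 103)/(61 + z)) + 139*104 = (12 - (-59 + 103)/(61 + 5/9)) + 139*104 = (12 - 44/554/9) + 14456 = (12 - 44*9/554) + 14456 = (12 - 1*198/277) + 14456 = (12 - 198/277) + 14456 = 3126/277 + 14456 = 4007438/277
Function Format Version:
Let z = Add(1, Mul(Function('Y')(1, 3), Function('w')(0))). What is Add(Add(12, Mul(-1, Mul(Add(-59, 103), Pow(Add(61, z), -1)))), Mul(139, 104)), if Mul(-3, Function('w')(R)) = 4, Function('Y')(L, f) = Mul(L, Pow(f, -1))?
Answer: Rational(4007438, 277) ≈ 14467.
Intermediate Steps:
Function('w')(R) = Rational(-4, 3) (Function('w')(R) = Mul(Rational(-1, 3), 4) = Rational(-4, 3))
z = Rational(5, 9) (z = Add(1, Mul(Mul(1, Pow(3, -1)), Rational(-4, 3))) = Add(1, Mul(Mul(1, Rational(1, 3)), Rational(-4, 3))) = Add(1, Mul(Rational(1, 3), Rational(-4, 3))) = Add(1, Rational(-4, 9)) = Rational(5, 9) ≈ 0.55556)
Add(Add(12, Mul(-1, Mul(Add(-59, 103), Pow(Add(61, z), -1)))), Mul(139, 104)) = Add(Add(12, Mul(-1, Mul(Add(-59, 103), Pow(Add(61, Rational(5, 9)), -1)))), Mul(139, 104)) = Add(Add(12, Mul(-1, Mul(44, Pow(Rational(554, 9), -1)))), 14456) = Add(Add(12, Mul(-1, Mul(44, Rational(9, 554)))), 14456) = Add(Add(12, Mul(-1, Rational(198, 277))), 14456) = Add(Add(12, Rational(-198, 277)), 14456) = Add(Rational(3126, 277), 14456) = Rational(4007438, 277)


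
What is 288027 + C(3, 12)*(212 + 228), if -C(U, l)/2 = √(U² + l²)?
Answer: 288027 - 2640*√17 ≈ 2.7714e+5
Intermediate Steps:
C(U, l) = -2*√(U² + l²)
288027 + C(3, 12)*(212 + 228) = 288027 + (-2*√(3² + 12²))*(212 + 228) = 288027 - 2*√(9 + 144)*440 = 288027 - 6*√17*440 = 288027 - 2640*√17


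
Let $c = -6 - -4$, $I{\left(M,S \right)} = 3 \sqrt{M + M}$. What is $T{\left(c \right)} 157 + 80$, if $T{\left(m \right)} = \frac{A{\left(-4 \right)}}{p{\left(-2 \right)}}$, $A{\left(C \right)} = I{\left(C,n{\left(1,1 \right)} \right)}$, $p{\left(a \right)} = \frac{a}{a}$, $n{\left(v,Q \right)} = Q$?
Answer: $80 + 942 i \sqrt{2} \approx 80.0 + 1332.2 i$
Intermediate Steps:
$I{\left(M,S \right)} = 3 \sqrt{2} \sqrt{M}$ ($I{\left(M,S \right)} = 3 \sqrt{2 M} = 3 \sqrt{2} \sqrt{M}$)
$p{\left(a \right)} = 1$
$A{\left(C \right)} = 3 \sqrt{2} \sqrt{C}$
$c = -2$ ($c = -6 + 4 = -2$)
$T{\left(m \right)} = 6 i \sqrt{2}$ ($T{\left(m \right)} = \frac{3 \sqrt{2} \sqrt{-4}}{1} = 3 \sqrt{2} \cdot 2 i 1 = 6 i \sqrt{2} \cdot 1 = 6 i \sqrt{2}$)
$T{\left(c \right)} 157 + 80 = 6 i \sqrt{2} \cdot 157 + 80 = 942 i \sqrt{2} + 80 = 80 + 942 i \sqrt{2}$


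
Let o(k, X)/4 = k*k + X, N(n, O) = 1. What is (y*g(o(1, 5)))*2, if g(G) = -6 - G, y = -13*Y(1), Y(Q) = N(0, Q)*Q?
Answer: 780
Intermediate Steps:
Y(Q) = Q (Y(Q) = 1*Q = Q)
o(k, X) = 4*X + 4*k² (o(k, X) = 4*(k*k + X) = 4*(k² + X) = 4*(X + k²) = 4*X + 4*k²)
y = -13 (y = -13*1 = -13)
(y*g(o(1, 5)))*2 = -13*(-6 - (4*5 + 4*1²))*2 = -13*(-6 - (20 + 4*1))*2 = -13*(-6 - (20 + 4))*2 = -13*(-6 - 1*24)*2 = -13*(-6 - 24)*2 = -13*(-30)*2 = 390*2 = 780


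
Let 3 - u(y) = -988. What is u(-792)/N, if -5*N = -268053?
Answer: 4955/268053 ≈ 0.018485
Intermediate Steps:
N = 268053/5 (N = -⅕*(-268053) = 268053/5 ≈ 53611.)
u(y) = 991 (u(y) = 3 - 1*(-988) = 3 + 988 = 991)
u(-792)/N = 991/(268053/5) = 991*(5/268053) = 4955/268053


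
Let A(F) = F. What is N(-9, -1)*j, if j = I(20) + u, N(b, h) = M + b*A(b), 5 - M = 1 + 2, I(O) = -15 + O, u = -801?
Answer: -66068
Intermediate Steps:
M = 2 (M = 5 - (1 + 2) = 5 - 1*3 = 5 - 3 = 2)
N(b, h) = 2 + b² (N(b, h) = 2 + b*b = 2 + b²)
j = -796 (j = (-15 + 20) - 801 = 5 - 801 = -796)
N(-9, -1)*j = (2 + (-9)²)*(-796) = (2 + 81)*(-796) = 83*(-796) = -66068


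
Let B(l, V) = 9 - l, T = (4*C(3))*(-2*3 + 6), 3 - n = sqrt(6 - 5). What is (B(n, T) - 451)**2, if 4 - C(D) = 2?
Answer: 197136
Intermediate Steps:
C(D) = 2 (C(D) = 4 - 1*2 = 4 - 2 = 2)
n = 2 (n = 3 - sqrt(6 - 5) = 3 - sqrt(1) = 3 - 1*1 = 3 - 1 = 2)
T = 0 (T = (4*2)*(-2*3 + 6) = 8*(-6 + 6) = 8*0 = 0)
(B(n, T) - 451)**2 = ((9 - 1*2) - 451)**2 = ((9 - 2) - 451)**2 = (7 - 451)**2 = (-444)**2 = 197136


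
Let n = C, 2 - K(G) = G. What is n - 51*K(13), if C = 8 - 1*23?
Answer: 546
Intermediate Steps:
C = -15 (C = 8 - 23 = -15)
K(G) = 2 - G
n = -15
n - 51*K(13) = -15 - 51*(2 - 1*13) = -15 - 51*(2 - 13) = -15 - 51*(-11) = -15 + 561 = 546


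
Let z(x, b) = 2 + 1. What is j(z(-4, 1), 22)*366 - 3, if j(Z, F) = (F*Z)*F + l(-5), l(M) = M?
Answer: 529599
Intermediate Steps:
z(x, b) = 3
j(Z, F) = -5 + Z*F**2 (j(Z, F) = (F*Z)*F - 5 = Z*F**2 - 5 = -5 + Z*F**2)
j(z(-4, 1), 22)*366 - 3 = (-5 + 3*22**2)*366 - 3 = (-5 + 3*484)*366 - 3 = (-5 + 1452)*366 - 3 = 1447*366 - 3 = 529602 - 3 = 529599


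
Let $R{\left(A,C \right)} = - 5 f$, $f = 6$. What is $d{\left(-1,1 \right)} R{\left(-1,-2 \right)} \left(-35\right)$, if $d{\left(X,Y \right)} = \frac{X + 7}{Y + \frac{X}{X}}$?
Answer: $3150$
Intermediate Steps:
$R{\left(A,C \right)} = -30$ ($R{\left(A,C \right)} = \left(-5\right) 6 = -30$)
$d{\left(X,Y \right)} = \frac{7 + X}{1 + Y}$ ($d{\left(X,Y \right)} = \frac{7 + X}{Y + 1} = \frac{7 + X}{1 + Y}$)
$d{\left(-1,1 \right)} R{\left(-1,-2 \right)} \left(-35\right) = \frac{7 - 1}{1 + 1} \left(-30\right) \left(-35\right) = \frac{1}{2} \cdot 6 \left(-30\right) \left(-35\right) = 3 \left(-30\right) \left(-35\right) = \left(-90\right) \left(-35\right) = 3150$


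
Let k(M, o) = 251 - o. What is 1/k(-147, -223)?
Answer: 1/474 ≈ 0.0021097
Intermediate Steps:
1/k(-147, -223) = 1/(251 - 1*(-223)) = 1/(251 + 223) = 1/474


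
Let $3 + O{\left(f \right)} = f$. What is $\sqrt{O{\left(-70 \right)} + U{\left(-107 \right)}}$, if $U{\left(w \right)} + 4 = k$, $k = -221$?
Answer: $i \sqrt{298} \approx 17.263 i$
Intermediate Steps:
$O{\left(f \right)} = -3 + f$
$U{\left(w \right)} = -225$ ($U{\left(w \right)} = -4 - 221 = -225$)
$\sqrt{O{\left(-70 \right)} + U{\left(-107 \right)}} = \sqrt{\left(-3 - 70\right) - 225} = \sqrt{-73 - 225} = \sqrt{-298} = i \sqrt{298}$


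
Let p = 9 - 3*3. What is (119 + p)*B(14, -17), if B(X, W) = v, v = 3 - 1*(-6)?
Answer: 1071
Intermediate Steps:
p = 0 (p = 9 - 9 = 0)
v = 9 (v = 3 + 6 = 9)
B(X, W) = 9
(119 + p)*B(14, -17) = (119 + 0)*9 = 119*9 = 1071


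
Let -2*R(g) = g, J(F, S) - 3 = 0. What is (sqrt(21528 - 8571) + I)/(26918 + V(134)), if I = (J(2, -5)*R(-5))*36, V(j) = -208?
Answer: 27/2671 + sqrt(12957)/26710 ≈ 0.014370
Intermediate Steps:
J(F, S) = 3 (J(F, S) = 3 + 0 = 3)
R(g) = -g/2
I = 270 (I = (3*(-1/2*(-5)))*36 = (3*(5/2))*36 = (15/2)*36 = 270)
(sqrt(21528 - 8571) + I)/(26918 + V(134)) = (sqrt(21528 - 8571) + 270)/(26918 - 208) = (sqrt(12957) + 270)/26710 = (270 + sqrt(12957))*(1/26710) = 27/2671 + sqrt(12957)/26710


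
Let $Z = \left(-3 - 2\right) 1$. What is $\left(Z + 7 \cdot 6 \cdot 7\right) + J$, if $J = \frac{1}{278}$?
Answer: $\frac{80343}{278} \approx 289.0$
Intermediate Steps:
$J = \frac{1}{278} \approx 0.0035971$
$Z = -5$ ($Z = \left(-5\right) 1 = -5$)
$\left(Z + 7 \cdot 6 \cdot 7\right) + J = \left(-5 + 7 \cdot 6 \cdot 7\right) + \frac{1}{278} = \left(-5 + 42 \cdot 7\right) + \frac{1}{278} = \left(-5 + 294\right) + \frac{1}{278} = 289 + \frac{1}{278} = \frac{80343}{278}$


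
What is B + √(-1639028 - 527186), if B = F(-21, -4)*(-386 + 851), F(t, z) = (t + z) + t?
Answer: -21390 + I*√2166214 ≈ -21390.0 + 1471.8*I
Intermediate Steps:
F(t, z) = z + 2*t
B = -21390 (B = (-4 + 2*(-21))*(-386 + 851) = (-4 - 42)*465 = -46*465 = -21390)
B + √(-1639028 - 527186) = -21390 + √(-1639028 - 527186) = -21390 + √(-2166214) = -21390 + I*√2166214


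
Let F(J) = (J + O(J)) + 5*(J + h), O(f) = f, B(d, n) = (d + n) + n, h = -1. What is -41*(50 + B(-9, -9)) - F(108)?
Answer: -1694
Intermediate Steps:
B(d, n) = d + 2*n
F(J) = -5 + 7*J (F(J) = (J + J) + 5*(J - 1) = 2*J + 5*(-1 + J) = 2*J + (-5 + 5*J) = -5 + 7*J)
-41*(50 + B(-9, -9)) - F(108) = -41*(50 + (-9 + 2*(-9))) - (-5 + 7*108) = -41*(50 + (-9 - 18)) - (-5 + 756) = -41*(50 - 27) - 1*751 = -41*23 - 751 = -943 - 751 = -1694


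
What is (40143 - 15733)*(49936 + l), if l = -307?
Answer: 1211443890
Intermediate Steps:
(40143 - 15733)*(49936 + l) = (40143 - 15733)*(49936 - 307) = 24410*49629 = 1211443890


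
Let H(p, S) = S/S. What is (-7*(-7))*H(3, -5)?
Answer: 49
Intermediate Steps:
H(p, S) = 1
(-7*(-7))*H(3, -5) = -7*(-7)*1 = 49*1 = 49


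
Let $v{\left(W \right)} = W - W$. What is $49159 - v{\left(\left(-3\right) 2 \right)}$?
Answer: $49159$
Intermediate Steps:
$v{\left(W \right)} = 0$
$49159 - v{\left(\left(-3\right) 2 \right)} = 49159 - 0 = 49159 + 0 = 49159$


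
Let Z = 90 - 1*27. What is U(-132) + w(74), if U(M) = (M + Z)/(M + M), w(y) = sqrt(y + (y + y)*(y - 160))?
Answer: 23/88 + 3*I*sqrt(1406) ≈ 0.26136 + 112.49*I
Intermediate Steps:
Z = 63 (Z = 90 - 27 = 63)
w(y) = sqrt(y + 2*y*(-160 + y)) (w(y) = sqrt(y + (2*y)*(-160 + y)) = sqrt(y + 2*y*(-160 + y)))
U(M) = (63 + M)/(2*M) (U(M) = (M + 63)/(M + M) = (63 + M)/((2*M)) = (63 + M)*(1/(2*M)) = (63 + M)/(2*M))
U(-132) + w(74) = (1/2)*(63 - 132)/(-132) + sqrt(74*(-319 + 2*74)) = (1/2)*(-1/132)*(-69) + sqrt(74*(-319 + 148)) = 23/88 + sqrt(74*(-171)) = 23/88 + sqrt(-12654) = 23/88 + 3*I*sqrt(1406)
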